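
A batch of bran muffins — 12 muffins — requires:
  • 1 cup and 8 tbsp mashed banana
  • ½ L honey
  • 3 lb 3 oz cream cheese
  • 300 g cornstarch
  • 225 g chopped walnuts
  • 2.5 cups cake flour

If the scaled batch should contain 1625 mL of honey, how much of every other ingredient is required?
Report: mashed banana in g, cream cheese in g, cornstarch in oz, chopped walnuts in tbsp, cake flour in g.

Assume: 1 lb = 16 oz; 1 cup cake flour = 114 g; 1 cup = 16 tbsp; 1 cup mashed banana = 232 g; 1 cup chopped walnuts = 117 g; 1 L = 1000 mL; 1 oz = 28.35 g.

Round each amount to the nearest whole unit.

mashed banana: 1131 g; cream cheese: 4699 g; cornstarch: 34 oz; chopped walnuts: 100 tbsp; cake flour: 926 g

The original recipe has 500 mL of honey, so the scaling factor is 1625 ÷ 500 = 13/4 = 3.25.
mashed banana: (1 cup + 8 tbsp = 1.5 cup) × 13/4 × 232 g/cup = 1131 g
cream cheese: (3 lb + 3 oz = 3.1875 lb) × 13/4 × 16 oz/lb × 28.35 g/oz ≈ 4699 g
cornstarch: 300 g × 13/4 ÷ 28.35 g/oz ≈ 34 oz
chopped walnuts: 225 g × 13/4 ÷ 117 g/cup × 16 tbsp/cup = 100 tbsp
cake flour: 2.5 cup × 13/4 × 114 g/cup ≈ 926 g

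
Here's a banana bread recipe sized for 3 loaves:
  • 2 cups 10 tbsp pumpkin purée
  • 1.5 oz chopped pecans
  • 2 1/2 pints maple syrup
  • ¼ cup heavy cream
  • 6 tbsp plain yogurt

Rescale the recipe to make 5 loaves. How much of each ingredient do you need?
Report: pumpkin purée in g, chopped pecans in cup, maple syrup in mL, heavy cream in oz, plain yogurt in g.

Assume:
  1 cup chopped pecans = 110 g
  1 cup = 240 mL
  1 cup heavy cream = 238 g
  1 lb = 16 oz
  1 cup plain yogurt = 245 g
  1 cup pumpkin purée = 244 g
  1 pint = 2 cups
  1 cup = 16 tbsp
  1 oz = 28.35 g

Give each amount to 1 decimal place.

pumpkin purée: 1067.5 g; chopped pecans: 0.6 cup; maple syrup: 2000.0 mL; heavy cream: 3.5 oz; plain yogurt: 153.1 g

Scaling factor: 5/3.
pumpkin purée: (2 cup + 10 tbsp = 2.625 cup) × 5/3 × 244 g/cup = 1067.5 g
chopped pecans: 1.5 oz × 5/3 × 28.35 g/oz ÷ 110 g/cup ≈ 0.6 cup
maple syrup: 2.5 pint × 5/3 × 2 cup/pint × 240 mL/cup = 2000.0 mL
heavy cream: 0.25 cup × 5/3 × 238 g/cup ÷ 28.35 g/oz ≈ 3.5 oz
plain yogurt: 6 tbsp × 5/3 ÷ 16 tbsp/cup × 245 g/cup ≈ 153.1 g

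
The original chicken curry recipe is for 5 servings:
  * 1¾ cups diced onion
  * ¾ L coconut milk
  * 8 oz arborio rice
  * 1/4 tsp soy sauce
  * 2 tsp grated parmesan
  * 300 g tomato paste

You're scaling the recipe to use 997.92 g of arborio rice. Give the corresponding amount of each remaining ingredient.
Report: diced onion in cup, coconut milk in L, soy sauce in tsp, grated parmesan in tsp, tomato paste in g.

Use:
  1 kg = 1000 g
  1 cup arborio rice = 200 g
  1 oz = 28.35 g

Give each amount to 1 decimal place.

The original recipe has 226.8 g of arborio rice, so the scaling factor is 997.92 ÷ 226.8 = 22/5 = 4.4.
diced onion: 1.75 cup × 22/5 = 7.7 cup
coconut milk: 0.75 L × 22/5 = 3.3 L
soy sauce: 0.25 tsp × 22/5 = 1.1 tsp
grated parmesan: 2 tsp × 22/5 = 8.8 tsp
tomato paste: 300 g × 22/5 = 1320.0 g

diced onion: 7.7 cup; coconut milk: 3.3 L; soy sauce: 1.1 tsp; grated parmesan: 8.8 tsp; tomato paste: 1320.0 g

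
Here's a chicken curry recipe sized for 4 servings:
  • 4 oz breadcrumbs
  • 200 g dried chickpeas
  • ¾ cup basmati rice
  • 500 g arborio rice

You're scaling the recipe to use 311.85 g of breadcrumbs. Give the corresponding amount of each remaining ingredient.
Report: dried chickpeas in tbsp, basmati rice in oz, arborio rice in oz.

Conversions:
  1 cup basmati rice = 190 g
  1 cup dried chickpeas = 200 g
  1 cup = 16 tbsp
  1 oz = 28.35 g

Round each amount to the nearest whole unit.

The original recipe has 113.4 g of breadcrumbs, so the scaling factor is 311.85 ÷ 113.4 = 11/4 = 2.75.
dried chickpeas: 200 g × 11/4 ÷ 200 g/cup × 16 tbsp/cup = 44 tbsp
basmati rice: 0.75 cup × 11/4 × 190 g/cup ÷ 28.35 g/oz ≈ 14 oz
arborio rice: 500 g × 11/4 ÷ 28.35 g/oz ≈ 49 oz

dried chickpeas: 44 tbsp; basmati rice: 14 oz; arborio rice: 49 oz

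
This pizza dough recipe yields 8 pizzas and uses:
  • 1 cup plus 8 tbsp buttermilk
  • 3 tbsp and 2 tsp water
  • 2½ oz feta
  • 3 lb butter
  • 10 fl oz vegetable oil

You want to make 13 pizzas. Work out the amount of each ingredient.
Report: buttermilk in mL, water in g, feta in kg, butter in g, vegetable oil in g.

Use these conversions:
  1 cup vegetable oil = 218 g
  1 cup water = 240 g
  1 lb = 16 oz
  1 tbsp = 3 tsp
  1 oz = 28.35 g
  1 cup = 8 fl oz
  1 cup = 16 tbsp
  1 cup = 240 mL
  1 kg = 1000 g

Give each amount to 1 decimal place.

buttermilk: 585.0 mL; water: 89.4 g; feta: 0.1 kg; butter: 2211.3 g; vegetable oil: 442.8 g

Scaling factor: 13/8 = 1.625.
buttermilk: (1 cup + 8 tbsp = 1.5 cup) × 13/8 × 240 mL/cup = 585.0 mL
water: (3 tbsp + 2 tsp = 11/3 tbsp) × 13/8 ÷ 16 tbsp/cup × 240 g/cup ≈ 89.4 g
feta: 2.5 oz × 13/8 × 28.35 g/oz ÷ 1000 g/kg ≈ 0.1 kg
butter: 3 lb × 13/8 × 16 oz/lb × 28.35 g/oz = 2211.3 g
vegetable oil: 10 fl oz × 13/8 ÷ 8 fl oz/cup × 218 g/cup ≈ 442.8 g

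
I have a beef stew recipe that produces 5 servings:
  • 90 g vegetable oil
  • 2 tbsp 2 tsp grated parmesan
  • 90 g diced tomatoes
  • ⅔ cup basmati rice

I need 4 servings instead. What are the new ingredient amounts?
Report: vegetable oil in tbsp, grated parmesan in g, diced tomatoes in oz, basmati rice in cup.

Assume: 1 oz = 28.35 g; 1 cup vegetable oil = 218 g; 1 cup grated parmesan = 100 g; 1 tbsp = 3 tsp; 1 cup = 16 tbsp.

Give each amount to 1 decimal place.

Scaling factor: 4/5 = 0.8.
vegetable oil: 90 g × 4/5 ÷ 218 g/cup × 16 tbsp/cup ≈ 5.3 tbsp
grated parmesan: (2 tbsp + 2 tsp = 8/3 tbsp) × 4/5 ÷ 16 tbsp/cup × 100 g/cup ≈ 13.3 g
diced tomatoes: 90 g × 4/5 ÷ 28.35 g/oz ≈ 2.5 oz
basmati rice: 2/3 cup × 4/5 ≈ 0.5 cup

vegetable oil: 5.3 tbsp; grated parmesan: 13.3 g; diced tomatoes: 2.5 oz; basmati rice: 0.5 cup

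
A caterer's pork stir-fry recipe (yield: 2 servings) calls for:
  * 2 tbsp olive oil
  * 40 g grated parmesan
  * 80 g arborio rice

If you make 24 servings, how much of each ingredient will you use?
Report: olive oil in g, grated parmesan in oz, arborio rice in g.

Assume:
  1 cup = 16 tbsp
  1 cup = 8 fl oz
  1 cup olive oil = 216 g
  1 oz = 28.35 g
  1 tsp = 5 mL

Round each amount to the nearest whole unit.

olive oil: 324 g; grated parmesan: 17 oz; arborio rice: 960 g

Scaling factor: 24/2 = 12.
olive oil: 2 tbsp × 12 ÷ 16 tbsp/cup × 216 g/cup = 324 g
grated parmesan: 40 g × 12 ÷ 28.35 g/oz ≈ 17 oz
arborio rice: 80 g × 12 = 960 g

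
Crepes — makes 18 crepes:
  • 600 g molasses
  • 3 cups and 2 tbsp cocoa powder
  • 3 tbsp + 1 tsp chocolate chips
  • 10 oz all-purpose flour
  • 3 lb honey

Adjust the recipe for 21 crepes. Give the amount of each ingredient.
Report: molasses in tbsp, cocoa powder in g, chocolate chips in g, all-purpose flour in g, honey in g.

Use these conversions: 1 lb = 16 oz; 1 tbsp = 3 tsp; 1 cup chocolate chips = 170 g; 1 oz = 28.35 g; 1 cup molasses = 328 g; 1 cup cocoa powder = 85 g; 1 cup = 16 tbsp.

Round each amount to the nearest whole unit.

molasses: 34 tbsp; cocoa powder: 310 g; chocolate chips: 41 g; all-purpose flour: 331 g; honey: 1588 g

Scaling factor: 21/18 = 7/6.
molasses: 600 g × 7/6 ÷ 328 g/cup × 16 tbsp/cup ≈ 34 tbsp
cocoa powder: (3 cup + 2 tbsp = 3.125 cup) × 7/6 × 85 g/cup ≈ 310 g
chocolate chips: (3 tbsp + 1 tsp = 10/3 tbsp) × 7/6 ÷ 16 tbsp/cup × 170 g/cup ≈ 41 g
all-purpose flour: 10 oz × 7/6 × 28.35 g/oz ≈ 331 g
honey: 3 lb × 7/6 × 16 oz/lb × 28.35 g/oz ≈ 1588 g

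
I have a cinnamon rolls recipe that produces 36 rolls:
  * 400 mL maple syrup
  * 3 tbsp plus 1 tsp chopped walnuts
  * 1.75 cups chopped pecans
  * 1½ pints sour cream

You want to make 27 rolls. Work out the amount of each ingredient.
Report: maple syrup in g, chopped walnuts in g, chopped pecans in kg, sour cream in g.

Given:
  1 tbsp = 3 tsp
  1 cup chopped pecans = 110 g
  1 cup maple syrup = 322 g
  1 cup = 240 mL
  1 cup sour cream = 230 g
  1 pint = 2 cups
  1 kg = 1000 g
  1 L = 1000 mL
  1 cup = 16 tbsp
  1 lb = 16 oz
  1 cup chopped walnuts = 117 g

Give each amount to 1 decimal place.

Scaling factor: 27/36 = 3/4 = 0.75.
maple syrup: 400 mL × 3/4 ÷ 240 mL/cup × 322 g/cup = 402.5 g
chopped walnuts: (3 tbsp + 1 tsp = 10/3 tbsp) × 3/4 ÷ 16 tbsp/cup × 117 g/cup ≈ 18.3 g
chopped pecans: 1.75 cup × 3/4 × 110 g/cup ÷ 1000 g/kg ≈ 0.1 kg
sour cream: 1.5 pint × 3/4 × 2 cup/pint × 230 g/cup = 517.5 g

maple syrup: 402.5 g; chopped walnuts: 18.3 g; chopped pecans: 0.1 kg; sour cream: 517.5 g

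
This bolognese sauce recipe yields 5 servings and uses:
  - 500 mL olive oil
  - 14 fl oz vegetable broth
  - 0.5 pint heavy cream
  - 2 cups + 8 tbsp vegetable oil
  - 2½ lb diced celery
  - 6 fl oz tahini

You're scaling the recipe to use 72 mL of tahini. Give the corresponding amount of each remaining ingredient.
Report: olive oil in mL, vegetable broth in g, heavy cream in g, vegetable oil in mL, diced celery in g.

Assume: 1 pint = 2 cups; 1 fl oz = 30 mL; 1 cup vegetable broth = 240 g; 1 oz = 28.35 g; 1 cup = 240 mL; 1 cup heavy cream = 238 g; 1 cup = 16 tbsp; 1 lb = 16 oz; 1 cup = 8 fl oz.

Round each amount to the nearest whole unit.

The original recipe has 180 mL of tahini, so the scaling factor is 72 ÷ 180 = 2/5 = 0.4.
olive oil: 500 mL × 2/5 = 200 mL
vegetable broth: 14 fl oz × 2/5 ÷ 8 fl oz/cup × 240 g/cup = 168 g
heavy cream: 0.5 pint × 2/5 × 2 cup/pint × 238 g/cup ≈ 95 g
vegetable oil: (2 cup + 8 tbsp = 2.5 cup) × 2/5 × 240 mL/cup = 240 mL
diced celery: 2.5 lb × 2/5 × 16 oz/lb × 28.35 g/oz ≈ 454 g

olive oil: 200 mL; vegetable broth: 168 g; heavy cream: 95 g; vegetable oil: 240 mL; diced celery: 454 g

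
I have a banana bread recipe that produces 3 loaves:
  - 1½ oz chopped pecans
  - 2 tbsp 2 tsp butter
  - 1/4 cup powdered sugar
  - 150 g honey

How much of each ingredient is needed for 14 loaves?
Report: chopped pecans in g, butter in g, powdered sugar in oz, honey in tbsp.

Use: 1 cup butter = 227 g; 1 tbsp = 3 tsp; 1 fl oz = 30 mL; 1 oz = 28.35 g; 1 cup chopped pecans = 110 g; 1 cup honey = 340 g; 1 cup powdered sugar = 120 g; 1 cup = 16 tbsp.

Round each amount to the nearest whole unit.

chopped pecans: 198 g; butter: 177 g; powdered sugar: 5 oz; honey: 33 tbsp

Scaling factor: 14/3.
chopped pecans: 1.5 oz × 14/3 × 28.35 g/oz ≈ 198 g
butter: (2 tbsp + 2 tsp = 8/3 tbsp) × 14/3 ÷ 16 tbsp/cup × 227 g/cup ≈ 177 g
powdered sugar: 0.25 cup × 14/3 × 120 g/cup ÷ 28.35 g/oz ≈ 5 oz
honey: 150 g × 14/3 ÷ 340 g/cup × 16 tbsp/cup ≈ 33 tbsp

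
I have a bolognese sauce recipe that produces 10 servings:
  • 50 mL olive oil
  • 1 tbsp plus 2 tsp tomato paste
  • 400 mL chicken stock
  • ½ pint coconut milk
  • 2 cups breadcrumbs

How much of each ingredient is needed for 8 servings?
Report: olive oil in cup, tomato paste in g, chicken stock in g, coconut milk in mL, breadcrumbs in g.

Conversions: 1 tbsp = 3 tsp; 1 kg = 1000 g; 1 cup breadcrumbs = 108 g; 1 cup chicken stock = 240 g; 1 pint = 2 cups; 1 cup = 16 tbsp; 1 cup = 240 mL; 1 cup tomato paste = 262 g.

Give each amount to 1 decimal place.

olive oil: 0.2 cup; tomato paste: 21.8 g; chicken stock: 320.0 g; coconut milk: 192.0 mL; breadcrumbs: 172.8 g

Scaling factor: 8/10 = 4/5 = 0.8.
olive oil: 50 mL × 4/5 ÷ 240 mL/cup ≈ 0.2 cup
tomato paste: (1 tbsp + 2 tsp = 5/3 tbsp) × 4/5 ÷ 16 tbsp/cup × 262 g/cup ≈ 21.8 g
chicken stock: 400 mL × 4/5 ÷ 240 mL/cup × 240 g/cup = 320.0 g
coconut milk: 0.5 pint × 4/5 × 2 cup/pint × 240 mL/cup = 192.0 mL
breadcrumbs: 2 cup × 4/5 × 108 g/cup = 172.8 g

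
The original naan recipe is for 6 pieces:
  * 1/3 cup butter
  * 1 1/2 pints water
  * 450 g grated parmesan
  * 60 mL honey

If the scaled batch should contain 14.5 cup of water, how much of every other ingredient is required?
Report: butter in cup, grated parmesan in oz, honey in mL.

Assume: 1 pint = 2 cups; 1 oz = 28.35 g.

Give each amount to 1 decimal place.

butter: 1.6 cup; grated parmesan: 76.7 oz; honey: 290.0 mL

The original recipe has 3 cup of water, so the scaling factor is 14.5 ÷ 3 = 29/6.
butter: 1/3 cup × 29/6 ≈ 1.6 cup
grated parmesan: 450 g × 29/6 ÷ 28.35 g/oz ≈ 76.7 oz
honey: 60 mL × 29/6 = 290.0 mL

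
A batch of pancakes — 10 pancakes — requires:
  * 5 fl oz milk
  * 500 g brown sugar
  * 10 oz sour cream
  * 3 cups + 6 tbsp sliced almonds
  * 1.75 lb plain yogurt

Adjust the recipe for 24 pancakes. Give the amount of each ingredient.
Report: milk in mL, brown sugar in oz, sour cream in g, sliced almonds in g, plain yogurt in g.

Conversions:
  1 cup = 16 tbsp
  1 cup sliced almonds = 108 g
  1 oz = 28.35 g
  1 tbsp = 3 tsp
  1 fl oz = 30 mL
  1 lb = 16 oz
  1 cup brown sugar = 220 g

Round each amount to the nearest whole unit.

milk: 360 mL; brown sugar: 42 oz; sour cream: 680 g; sliced almonds: 875 g; plain yogurt: 1905 g

Scaling factor: 24/10 = 12/5 = 2.4.
milk: 5 fl oz × 12/5 × 30 mL/fl oz = 360 mL
brown sugar: 500 g × 12/5 ÷ 28.35 g/oz ≈ 42 oz
sour cream: 10 oz × 12/5 × 28.35 g/oz ≈ 680 g
sliced almonds: (3 cup + 6 tbsp = 3.375 cup) × 12/5 × 108 g/cup ≈ 875 g
plain yogurt: 1.75 lb × 12/5 × 16 oz/lb × 28.35 g/oz ≈ 1905 g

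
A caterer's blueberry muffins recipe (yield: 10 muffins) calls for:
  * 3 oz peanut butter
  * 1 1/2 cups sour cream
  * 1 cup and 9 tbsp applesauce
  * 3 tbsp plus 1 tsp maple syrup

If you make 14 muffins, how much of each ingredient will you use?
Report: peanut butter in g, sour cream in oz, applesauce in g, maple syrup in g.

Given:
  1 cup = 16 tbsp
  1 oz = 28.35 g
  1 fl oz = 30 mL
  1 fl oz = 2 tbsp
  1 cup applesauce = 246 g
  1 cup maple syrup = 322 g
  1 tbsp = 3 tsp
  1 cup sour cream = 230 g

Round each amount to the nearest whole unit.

Scaling factor: 14/10 = 7/5 = 1.4.
peanut butter: 3 oz × 7/5 × 28.35 g/oz ≈ 119 g
sour cream: 1.5 cup × 7/5 × 230 g/cup ÷ 28.35 g/oz ≈ 17 oz
applesauce: (1 cup + 9 tbsp = 1.5625 cup) × 7/5 × 246 g/cup ≈ 538 g
maple syrup: (3 tbsp + 1 tsp = 10/3 tbsp) × 7/5 ÷ 16 tbsp/cup × 322 g/cup ≈ 94 g

peanut butter: 119 g; sour cream: 17 oz; applesauce: 538 g; maple syrup: 94 g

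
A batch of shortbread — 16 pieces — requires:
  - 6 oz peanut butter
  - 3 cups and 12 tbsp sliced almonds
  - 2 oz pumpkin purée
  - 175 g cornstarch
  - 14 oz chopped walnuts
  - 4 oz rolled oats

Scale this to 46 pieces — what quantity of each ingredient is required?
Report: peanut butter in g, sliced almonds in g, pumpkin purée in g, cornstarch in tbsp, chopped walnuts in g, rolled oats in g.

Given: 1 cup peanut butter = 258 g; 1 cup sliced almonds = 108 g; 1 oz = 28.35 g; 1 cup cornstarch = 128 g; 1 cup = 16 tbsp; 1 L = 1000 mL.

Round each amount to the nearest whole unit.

peanut butter: 489 g; sliced almonds: 1164 g; pumpkin purée: 163 g; cornstarch: 63 tbsp; chopped walnuts: 1141 g; rolled oats: 326 g

Scaling factor: 46/16 = 23/8 = 2.875.
peanut butter: 6 oz × 23/8 × 28.35 g/oz ≈ 489 g
sliced almonds: (3 cup + 12 tbsp = 3.75 cup) × 23/8 × 108 g/cup ≈ 1164 g
pumpkin purée: 2 oz × 23/8 × 28.35 g/oz ≈ 163 g
cornstarch: 175 g × 23/8 ÷ 128 g/cup × 16 tbsp/cup ≈ 63 tbsp
chopped walnuts: 14 oz × 23/8 × 28.35 g/oz ≈ 1141 g
rolled oats: 4 oz × 23/8 × 28.35 g/oz ≈ 326 g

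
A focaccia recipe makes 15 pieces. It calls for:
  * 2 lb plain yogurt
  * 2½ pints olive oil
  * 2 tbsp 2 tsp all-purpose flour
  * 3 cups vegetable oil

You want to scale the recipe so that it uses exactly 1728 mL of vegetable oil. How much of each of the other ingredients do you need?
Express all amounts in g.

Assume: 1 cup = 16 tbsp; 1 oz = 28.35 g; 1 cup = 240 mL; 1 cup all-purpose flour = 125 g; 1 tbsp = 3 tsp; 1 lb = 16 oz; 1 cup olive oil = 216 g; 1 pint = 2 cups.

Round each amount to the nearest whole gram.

The original recipe has 720 mL of vegetable oil, so the scaling factor is 1728 ÷ 720 = 12/5 = 2.4.
plain yogurt: 2 lb × 12/5 × 16 oz/lb × 28.35 g/oz ≈ 2177 g
olive oil: 2.5 pint × 12/5 × 2 cup/pint × 216 g/cup = 2592 g
all-purpose flour: (2 tbsp + 2 tsp = 8/3 tbsp) × 12/5 ÷ 16 tbsp/cup × 125 g/cup = 50 g

plain yogurt: 2177 g; olive oil: 2592 g; all-purpose flour: 50 g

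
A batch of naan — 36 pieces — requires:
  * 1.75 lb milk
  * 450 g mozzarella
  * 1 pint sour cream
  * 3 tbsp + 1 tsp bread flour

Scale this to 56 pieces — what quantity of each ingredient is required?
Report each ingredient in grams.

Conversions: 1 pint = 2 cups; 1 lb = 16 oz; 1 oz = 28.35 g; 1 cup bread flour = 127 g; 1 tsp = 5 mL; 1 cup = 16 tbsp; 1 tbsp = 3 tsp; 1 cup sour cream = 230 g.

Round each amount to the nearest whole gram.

Scaling factor: 56/36 = 14/9.
milk: 1.75 lb × 14/9 × 16 oz/lb × 28.35 g/oz ≈ 1235 g
mozzarella: 450 g × 14/9 = 700 g
sour cream: 1 pint × 14/9 × 2 cup/pint × 230 g/cup ≈ 716 g
bread flour: (3 tbsp + 1 tsp = 10/3 tbsp) × 14/9 ÷ 16 tbsp/cup × 127 g/cup ≈ 41 g

milk: 1235 g; mozzarella: 700 g; sour cream: 716 g; bread flour: 41 g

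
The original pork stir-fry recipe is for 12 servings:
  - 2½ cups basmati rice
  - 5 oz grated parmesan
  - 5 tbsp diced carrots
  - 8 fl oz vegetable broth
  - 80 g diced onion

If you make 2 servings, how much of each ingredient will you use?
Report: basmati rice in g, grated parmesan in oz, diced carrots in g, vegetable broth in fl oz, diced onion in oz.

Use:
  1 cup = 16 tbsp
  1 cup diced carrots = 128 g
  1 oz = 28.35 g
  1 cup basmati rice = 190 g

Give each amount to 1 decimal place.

basmati rice: 79.2 g; grated parmesan: 0.8 oz; diced carrots: 6.7 g; vegetable broth: 1.3 fl oz; diced onion: 0.5 oz

Scaling factor: 2/12 = 1/6.
basmati rice: 2.5 cup × 1/6 × 190 g/cup ≈ 79.2 g
grated parmesan: 5 oz × 1/6 ≈ 0.8 oz
diced carrots: 5 tbsp × 1/6 ÷ 16 tbsp/cup × 128 g/cup ≈ 6.7 g
vegetable broth: 8 fl oz × 1/6 ≈ 1.3 fl oz
diced onion: 80 g × 1/6 ÷ 28.35 g/oz ≈ 0.5 oz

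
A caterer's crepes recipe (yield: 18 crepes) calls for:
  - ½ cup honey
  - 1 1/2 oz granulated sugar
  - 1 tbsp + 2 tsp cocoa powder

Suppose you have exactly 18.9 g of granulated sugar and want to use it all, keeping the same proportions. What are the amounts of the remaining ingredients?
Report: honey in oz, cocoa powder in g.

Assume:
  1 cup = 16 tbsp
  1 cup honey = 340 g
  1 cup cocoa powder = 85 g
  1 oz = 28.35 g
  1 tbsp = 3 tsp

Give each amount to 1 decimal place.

The original recipe has 42.525 g of granulated sugar, so the scaling factor is 18.9 ÷ 42.525 = 4/9.
honey: 0.5 cup × 4/9 × 340 g/cup ÷ 28.35 g/oz ≈ 2.7 oz
cocoa powder: (1 tbsp + 2 tsp = 5/3 tbsp) × 4/9 ÷ 16 tbsp/cup × 85 g/cup ≈ 3.9 g

honey: 2.7 oz; cocoa powder: 3.9 g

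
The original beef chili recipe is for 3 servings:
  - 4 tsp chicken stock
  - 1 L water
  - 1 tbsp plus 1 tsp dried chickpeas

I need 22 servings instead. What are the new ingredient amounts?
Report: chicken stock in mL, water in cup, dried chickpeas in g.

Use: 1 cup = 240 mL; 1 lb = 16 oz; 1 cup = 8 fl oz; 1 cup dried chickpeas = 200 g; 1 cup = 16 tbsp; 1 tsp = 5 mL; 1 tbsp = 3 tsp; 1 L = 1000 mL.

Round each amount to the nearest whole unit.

Scaling factor: 22/3.
chicken stock: 4 tsp × 22/3 × 5 mL/tsp ≈ 147 mL
water: 1 L × 22/3 × 1000 mL/L ÷ 240 mL/cup ≈ 31 cup
dried chickpeas: (1 tbsp + 1 tsp = 4/3 tbsp) × 22/3 ÷ 16 tbsp/cup × 200 g/cup ≈ 122 g

chicken stock: 147 mL; water: 31 cup; dried chickpeas: 122 g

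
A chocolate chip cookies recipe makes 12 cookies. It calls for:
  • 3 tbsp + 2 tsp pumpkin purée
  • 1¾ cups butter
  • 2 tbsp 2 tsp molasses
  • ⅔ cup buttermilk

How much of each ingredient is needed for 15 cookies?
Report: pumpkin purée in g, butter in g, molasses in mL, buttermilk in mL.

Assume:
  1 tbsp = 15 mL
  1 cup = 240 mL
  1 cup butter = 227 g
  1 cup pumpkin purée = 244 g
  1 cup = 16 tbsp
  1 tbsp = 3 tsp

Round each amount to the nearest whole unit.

pumpkin purée: 70 g; butter: 497 g; molasses: 50 mL; buttermilk: 200 mL

Scaling factor: 15/12 = 5/4 = 1.25.
pumpkin purée: (3 tbsp + 2 tsp = 11/3 tbsp) × 5/4 ÷ 16 tbsp/cup × 244 g/cup ≈ 70 g
butter: 1.75 cup × 5/4 × 227 g/cup ≈ 497 g
molasses: (2 tbsp + 2 tsp = 8/3 tbsp) × 5/4 × 15 mL/tbsp = 50 mL
buttermilk: 2/3 cup × 5/4 × 240 mL/cup = 200 mL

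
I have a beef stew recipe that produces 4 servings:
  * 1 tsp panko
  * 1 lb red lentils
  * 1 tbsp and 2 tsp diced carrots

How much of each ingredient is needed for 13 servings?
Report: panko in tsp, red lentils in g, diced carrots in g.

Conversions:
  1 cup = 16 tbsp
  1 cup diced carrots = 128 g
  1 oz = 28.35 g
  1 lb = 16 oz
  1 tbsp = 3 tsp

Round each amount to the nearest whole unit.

Scaling factor: 13/4 = 3.25.
panko: 1 tsp × 13/4 ≈ 3 tsp
red lentils: 1 lb × 13/4 × 16 oz/lb × 28.35 g/oz ≈ 1474 g
diced carrots: (1 tbsp + 2 tsp = 5/3 tbsp) × 13/4 ÷ 16 tbsp/cup × 128 g/cup ≈ 43 g

panko: 3 tsp; red lentils: 1474 g; diced carrots: 43 g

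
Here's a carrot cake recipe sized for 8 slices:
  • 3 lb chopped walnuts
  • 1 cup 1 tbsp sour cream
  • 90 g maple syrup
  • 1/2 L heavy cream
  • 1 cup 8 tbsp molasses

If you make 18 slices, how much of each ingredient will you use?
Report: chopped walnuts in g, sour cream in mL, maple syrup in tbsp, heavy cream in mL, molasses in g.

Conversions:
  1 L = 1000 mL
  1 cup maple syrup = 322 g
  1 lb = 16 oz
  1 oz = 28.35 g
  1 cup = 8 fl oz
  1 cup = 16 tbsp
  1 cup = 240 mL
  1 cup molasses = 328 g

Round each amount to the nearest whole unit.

Scaling factor: 18/8 = 9/4 = 2.25.
chopped walnuts: 3 lb × 9/4 × 16 oz/lb × 28.35 g/oz ≈ 3062 g
sour cream: (1 cup + 1 tbsp = 1.0625 cup) × 9/4 × 240 mL/cup ≈ 574 mL
maple syrup: 90 g × 9/4 ÷ 322 g/cup × 16 tbsp/cup ≈ 10 tbsp
heavy cream: 0.5 L × 9/4 × 1000 mL/L = 1125 mL
molasses: (1 cup + 8 tbsp = 1.5 cup) × 9/4 × 328 g/cup = 1107 g

chopped walnuts: 3062 g; sour cream: 574 mL; maple syrup: 10 tbsp; heavy cream: 1125 mL; molasses: 1107 g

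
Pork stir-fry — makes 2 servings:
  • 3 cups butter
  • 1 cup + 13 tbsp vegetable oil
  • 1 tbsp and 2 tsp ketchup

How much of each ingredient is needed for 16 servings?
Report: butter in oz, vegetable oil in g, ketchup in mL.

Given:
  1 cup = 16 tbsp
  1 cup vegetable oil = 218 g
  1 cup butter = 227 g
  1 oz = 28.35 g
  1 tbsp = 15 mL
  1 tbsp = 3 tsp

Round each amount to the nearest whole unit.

butter: 192 oz; vegetable oil: 3161 g; ketchup: 200 mL

Scaling factor: 16/2 = 8.
butter: 3 cup × 8 × 227 g/cup ÷ 28.35 g/oz ≈ 192 oz
vegetable oil: (1 cup + 13 tbsp = 1.8125 cup) × 8 × 218 g/cup = 3161 g
ketchup: (1 tbsp + 2 tsp = 5/3 tbsp) × 8 × 15 mL/tbsp = 200 mL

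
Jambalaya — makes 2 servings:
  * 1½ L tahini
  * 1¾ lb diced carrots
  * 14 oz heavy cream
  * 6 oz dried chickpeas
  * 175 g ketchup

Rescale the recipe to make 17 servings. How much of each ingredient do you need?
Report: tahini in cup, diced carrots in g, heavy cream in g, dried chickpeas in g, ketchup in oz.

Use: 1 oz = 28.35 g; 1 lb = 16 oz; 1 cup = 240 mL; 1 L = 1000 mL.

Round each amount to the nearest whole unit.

Scaling factor: 17/2 = 8.5.
tahini: 1.5 L × 17/2 × 1000 mL/L ÷ 240 mL/cup ≈ 53 cup
diced carrots: 1.75 lb × 17/2 × 16 oz/lb × 28.35 g/oz ≈ 6747 g
heavy cream: 14 oz × 17/2 × 28.35 g/oz ≈ 3374 g
dried chickpeas: 6 oz × 17/2 × 28.35 g/oz ≈ 1446 g
ketchup: 175 g × 17/2 ÷ 28.35 g/oz ≈ 52 oz

tahini: 53 cup; diced carrots: 6747 g; heavy cream: 3374 g; dried chickpeas: 1446 g; ketchup: 52 oz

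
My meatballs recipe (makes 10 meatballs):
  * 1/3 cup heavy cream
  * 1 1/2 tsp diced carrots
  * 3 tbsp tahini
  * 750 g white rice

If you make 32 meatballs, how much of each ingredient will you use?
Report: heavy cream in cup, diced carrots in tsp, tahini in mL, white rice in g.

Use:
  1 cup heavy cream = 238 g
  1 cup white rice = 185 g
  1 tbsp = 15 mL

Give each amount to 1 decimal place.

heavy cream: 1.1 cup; diced carrots: 4.8 tsp; tahini: 144.0 mL; white rice: 2400.0 g

Scaling factor: 32/10 = 16/5 = 3.2.
heavy cream: 1/3 cup × 16/5 ≈ 1.1 cup
diced carrots: 1.5 tsp × 16/5 = 4.8 tsp
tahini: 3 tbsp × 16/5 × 15 mL/tbsp = 144.0 mL
white rice: 750 g × 16/5 = 2400.0 g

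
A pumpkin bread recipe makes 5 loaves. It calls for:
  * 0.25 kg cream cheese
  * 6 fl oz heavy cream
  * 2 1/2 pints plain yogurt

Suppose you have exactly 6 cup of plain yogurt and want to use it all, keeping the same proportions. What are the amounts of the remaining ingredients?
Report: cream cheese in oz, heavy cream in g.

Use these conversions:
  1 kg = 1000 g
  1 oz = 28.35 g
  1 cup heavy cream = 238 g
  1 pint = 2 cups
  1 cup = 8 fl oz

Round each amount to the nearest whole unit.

The original recipe has 5 cup of plain yogurt, so the scaling factor is 6 ÷ 5 = 6/5 = 1.2.
cream cheese: 0.25 kg × 6/5 × 1000 g/kg ÷ 28.35 g/oz ≈ 11 oz
heavy cream: 6 fl oz × 6/5 ÷ 8 fl oz/cup × 238 g/cup ≈ 214 g

cream cheese: 11 oz; heavy cream: 214 g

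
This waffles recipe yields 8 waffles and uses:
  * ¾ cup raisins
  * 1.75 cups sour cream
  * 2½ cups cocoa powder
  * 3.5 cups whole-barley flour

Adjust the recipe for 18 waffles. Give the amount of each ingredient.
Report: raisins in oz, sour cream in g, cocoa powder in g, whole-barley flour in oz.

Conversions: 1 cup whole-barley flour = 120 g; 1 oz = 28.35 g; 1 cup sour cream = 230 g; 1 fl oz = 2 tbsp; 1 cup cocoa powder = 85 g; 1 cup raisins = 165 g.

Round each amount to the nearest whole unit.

Scaling factor: 18/8 = 9/4 = 2.25.
raisins: 0.75 cup × 9/4 × 165 g/cup ÷ 28.35 g/oz ≈ 10 oz
sour cream: 1.75 cup × 9/4 × 230 g/cup ≈ 906 g
cocoa powder: 2.5 cup × 9/4 × 85 g/cup ≈ 478 g
whole-barley flour: 3.5 cup × 9/4 × 120 g/cup ÷ 28.35 g/oz ≈ 33 oz

raisins: 10 oz; sour cream: 906 g; cocoa powder: 478 g; whole-barley flour: 33 oz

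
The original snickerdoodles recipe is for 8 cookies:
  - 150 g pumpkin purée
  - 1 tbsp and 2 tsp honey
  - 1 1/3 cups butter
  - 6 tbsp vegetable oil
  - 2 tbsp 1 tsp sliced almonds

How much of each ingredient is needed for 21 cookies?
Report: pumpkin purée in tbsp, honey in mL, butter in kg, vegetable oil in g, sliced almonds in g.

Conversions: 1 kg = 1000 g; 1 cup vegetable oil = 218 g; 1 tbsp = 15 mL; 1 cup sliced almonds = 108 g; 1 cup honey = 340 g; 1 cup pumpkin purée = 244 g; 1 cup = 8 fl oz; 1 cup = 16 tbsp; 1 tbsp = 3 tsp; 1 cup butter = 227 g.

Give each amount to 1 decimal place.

Scaling factor: 21/8 = 2.625.
pumpkin purée: 150 g × 21/8 ÷ 244 g/cup × 16 tbsp/cup ≈ 25.8 tbsp
honey: (1 tbsp + 2 tsp = 5/3 tbsp) × 21/8 × 15 mL/tbsp ≈ 65.6 mL
butter: 4/3 cup × 21/8 × 227 g/cup ÷ 1000 g/kg ≈ 0.8 kg
vegetable oil: 6 tbsp × 21/8 ÷ 16 tbsp/cup × 218 g/cup ≈ 214.6 g
sliced almonds: (2 tbsp + 1 tsp = 7/3 tbsp) × 21/8 ÷ 16 tbsp/cup × 108 g/cup ≈ 41.3 g

pumpkin purée: 25.8 tbsp; honey: 65.6 mL; butter: 0.8 kg; vegetable oil: 214.6 g; sliced almonds: 41.3 g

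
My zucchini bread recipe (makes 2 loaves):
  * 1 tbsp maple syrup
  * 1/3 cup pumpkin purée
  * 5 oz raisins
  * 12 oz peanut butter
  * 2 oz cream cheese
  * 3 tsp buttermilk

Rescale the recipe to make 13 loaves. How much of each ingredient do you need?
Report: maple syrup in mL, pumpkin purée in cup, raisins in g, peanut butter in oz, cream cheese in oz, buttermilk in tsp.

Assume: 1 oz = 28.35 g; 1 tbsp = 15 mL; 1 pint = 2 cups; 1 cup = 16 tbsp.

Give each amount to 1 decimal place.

Scaling factor: 13/2 = 6.5.
maple syrup: 1 tbsp × 13/2 × 15 mL/tbsp = 97.5 mL
pumpkin purée: 1/3 cup × 13/2 ≈ 2.2 cup
raisins: 5 oz × 13/2 × 28.35 g/oz ≈ 921.4 g
peanut butter: 12 oz × 13/2 = 78.0 oz
cream cheese: 2 oz × 13/2 = 13.0 oz
buttermilk: 3 tsp × 13/2 = 19.5 tsp

maple syrup: 97.5 mL; pumpkin purée: 2.2 cup; raisins: 921.4 g; peanut butter: 78.0 oz; cream cheese: 13.0 oz; buttermilk: 19.5 tsp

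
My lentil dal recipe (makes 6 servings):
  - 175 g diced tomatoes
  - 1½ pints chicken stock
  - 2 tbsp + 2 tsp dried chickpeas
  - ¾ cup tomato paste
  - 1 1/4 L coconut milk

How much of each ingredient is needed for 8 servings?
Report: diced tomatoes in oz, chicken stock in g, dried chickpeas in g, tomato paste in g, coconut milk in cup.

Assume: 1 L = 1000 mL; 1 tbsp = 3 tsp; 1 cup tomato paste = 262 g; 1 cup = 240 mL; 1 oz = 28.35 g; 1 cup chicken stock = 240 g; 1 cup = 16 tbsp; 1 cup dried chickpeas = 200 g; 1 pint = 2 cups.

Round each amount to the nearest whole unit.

diced tomatoes: 8 oz; chicken stock: 960 g; dried chickpeas: 44 g; tomato paste: 262 g; coconut milk: 7 cup

Scaling factor: 8/6 = 4/3.
diced tomatoes: 175 g × 4/3 ÷ 28.35 g/oz ≈ 8 oz
chicken stock: 1.5 pint × 4/3 × 2 cup/pint × 240 g/cup = 960 g
dried chickpeas: (2 tbsp + 2 tsp = 8/3 tbsp) × 4/3 ÷ 16 tbsp/cup × 200 g/cup ≈ 44 g
tomato paste: 0.75 cup × 4/3 × 262 g/cup = 262 g
coconut milk: 1.25 L × 4/3 × 1000 mL/L ÷ 240 mL/cup ≈ 7 cup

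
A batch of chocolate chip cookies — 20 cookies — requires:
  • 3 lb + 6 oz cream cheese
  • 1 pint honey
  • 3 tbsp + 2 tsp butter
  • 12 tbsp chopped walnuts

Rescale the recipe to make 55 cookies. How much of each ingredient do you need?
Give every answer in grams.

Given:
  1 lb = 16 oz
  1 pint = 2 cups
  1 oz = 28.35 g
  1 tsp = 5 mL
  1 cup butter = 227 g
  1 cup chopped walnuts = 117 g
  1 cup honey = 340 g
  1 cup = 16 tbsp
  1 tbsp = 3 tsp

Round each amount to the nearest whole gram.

Scaling factor: 55/20 = 11/4 = 2.75.
cream cheese: (3 lb + 6 oz = 3.375 lb) × 11/4 × 16 oz/lb × 28.35 g/oz ≈ 4210 g
honey: 1 pint × 11/4 × 2 cup/pint × 340 g/cup = 1870 g
butter: (3 tbsp + 2 tsp = 11/3 tbsp) × 11/4 ÷ 16 tbsp/cup × 227 g/cup ≈ 143 g
chopped walnuts: 12 tbsp × 11/4 ÷ 16 tbsp/cup × 117 g/cup ≈ 241 g

cream cheese: 4210 g; honey: 1870 g; butter: 143 g; chopped walnuts: 241 g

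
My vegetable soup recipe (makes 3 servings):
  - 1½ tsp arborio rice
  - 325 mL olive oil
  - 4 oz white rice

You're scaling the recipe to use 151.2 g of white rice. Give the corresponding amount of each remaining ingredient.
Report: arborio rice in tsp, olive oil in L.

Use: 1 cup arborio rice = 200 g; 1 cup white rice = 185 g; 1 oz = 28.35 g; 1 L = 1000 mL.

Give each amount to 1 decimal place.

arborio rice: 2.0 tsp; olive oil: 0.4 L

The original recipe has 113.4 g of white rice, so the scaling factor is 151.2 ÷ 113.4 = 4/3.
arborio rice: 1.5 tsp × 4/3 = 2.0 tsp
olive oil: 325 mL × 4/3 ÷ 1000 mL/L ≈ 0.4 L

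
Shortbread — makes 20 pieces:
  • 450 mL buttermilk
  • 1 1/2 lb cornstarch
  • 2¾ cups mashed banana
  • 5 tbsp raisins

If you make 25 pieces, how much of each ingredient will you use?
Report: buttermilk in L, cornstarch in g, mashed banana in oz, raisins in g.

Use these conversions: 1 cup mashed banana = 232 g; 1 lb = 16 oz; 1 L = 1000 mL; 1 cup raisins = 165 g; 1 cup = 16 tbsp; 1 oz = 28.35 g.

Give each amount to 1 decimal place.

buttermilk: 0.6 L; cornstarch: 850.5 g; mashed banana: 28.1 oz; raisins: 64.5 g

Scaling factor: 25/20 = 5/4 = 1.25.
buttermilk: 450 mL × 5/4 ÷ 1000 mL/L ≈ 0.6 L
cornstarch: 1.5 lb × 5/4 × 16 oz/lb × 28.35 g/oz = 850.5 g
mashed banana: 2.75 cup × 5/4 × 232 g/cup ÷ 28.35 g/oz ≈ 28.1 oz
raisins: 5 tbsp × 5/4 ÷ 16 tbsp/cup × 165 g/cup ≈ 64.5 g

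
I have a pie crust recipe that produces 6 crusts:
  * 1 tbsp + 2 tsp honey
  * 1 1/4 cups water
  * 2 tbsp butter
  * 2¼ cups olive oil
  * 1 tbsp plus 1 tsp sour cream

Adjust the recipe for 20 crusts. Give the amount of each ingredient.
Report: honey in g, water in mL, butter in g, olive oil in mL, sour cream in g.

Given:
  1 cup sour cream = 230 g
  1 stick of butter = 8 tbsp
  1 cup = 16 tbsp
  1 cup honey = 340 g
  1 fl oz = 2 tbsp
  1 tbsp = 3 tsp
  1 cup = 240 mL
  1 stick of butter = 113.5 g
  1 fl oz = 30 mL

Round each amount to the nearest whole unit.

Scaling factor: 20/6 = 10/3.
honey: (1 tbsp + 2 tsp = 5/3 tbsp) × 10/3 ÷ 16 tbsp/cup × 340 g/cup ≈ 118 g
water: 1.25 cup × 10/3 × 240 mL/cup = 1000 mL
butter: 2 tbsp × 10/3 ÷ 8 tbsp/stick × 113.5 g/stick ≈ 95 g
olive oil: 2.25 cup × 10/3 × 240 mL/cup = 1800 mL
sour cream: (1 tbsp + 1 tsp = 4/3 tbsp) × 10/3 ÷ 16 tbsp/cup × 230 g/cup ≈ 64 g

honey: 118 g; water: 1000 mL; butter: 95 g; olive oil: 1800 mL; sour cream: 64 g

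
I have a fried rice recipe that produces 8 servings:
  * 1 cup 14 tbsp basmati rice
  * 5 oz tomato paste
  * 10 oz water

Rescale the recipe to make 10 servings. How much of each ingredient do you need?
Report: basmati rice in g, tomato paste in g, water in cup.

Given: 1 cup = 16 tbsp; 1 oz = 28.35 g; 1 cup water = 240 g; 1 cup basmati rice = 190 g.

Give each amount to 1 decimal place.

basmati rice: 445.3 g; tomato paste: 177.2 g; water: 1.5 cup

Scaling factor: 10/8 = 5/4 = 1.25.
basmati rice: (1 cup + 14 tbsp = 1.875 cup) × 5/4 × 190 g/cup ≈ 445.3 g
tomato paste: 5 oz × 5/4 × 28.35 g/oz ≈ 177.2 g
water: 10 oz × 5/4 × 28.35 g/oz ÷ 240 g/cup ≈ 1.5 cup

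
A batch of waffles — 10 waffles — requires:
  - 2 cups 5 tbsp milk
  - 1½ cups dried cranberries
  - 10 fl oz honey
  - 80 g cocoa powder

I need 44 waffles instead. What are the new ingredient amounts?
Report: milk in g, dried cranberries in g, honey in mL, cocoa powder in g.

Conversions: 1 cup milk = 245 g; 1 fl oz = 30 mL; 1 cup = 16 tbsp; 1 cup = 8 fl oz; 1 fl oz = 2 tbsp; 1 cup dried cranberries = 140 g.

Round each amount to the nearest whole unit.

milk: 2493 g; dried cranberries: 924 g; honey: 1320 mL; cocoa powder: 352 g

Scaling factor: 44/10 = 22/5 = 4.4.
milk: (2 cup + 5 tbsp = 2.3125 cup) × 22/5 × 245 g/cup ≈ 2493 g
dried cranberries: 1.5 cup × 22/5 × 140 g/cup = 924 g
honey: 10 fl oz × 22/5 × 30 mL/fl oz = 1320 mL
cocoa powder: 80 g × 22/5 = 352 g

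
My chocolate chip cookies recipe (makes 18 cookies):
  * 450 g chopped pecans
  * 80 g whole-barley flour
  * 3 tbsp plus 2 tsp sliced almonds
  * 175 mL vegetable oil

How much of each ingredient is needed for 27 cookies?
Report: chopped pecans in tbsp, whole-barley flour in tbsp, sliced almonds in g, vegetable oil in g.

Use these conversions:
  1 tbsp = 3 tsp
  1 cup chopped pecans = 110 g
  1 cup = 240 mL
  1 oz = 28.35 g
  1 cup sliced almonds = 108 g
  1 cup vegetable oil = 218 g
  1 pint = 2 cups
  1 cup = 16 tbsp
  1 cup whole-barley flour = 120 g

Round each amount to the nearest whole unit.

chopped pecans: 98 tbsp; whole-barley flour: 16 tbsp; sliced almonds: 37 g; vegetable oil: 238 g

Scaling factor: 27/18 = 3/2 = 1.5.
chopped pecans: 450 g × 3/2 ÷ 110 g/cup × 16 tbsp/cup ≈ 98 tbsp
whole-barley flour: 80 g × 3/2 ÷ 120 g/cup × 16 tbsp/cup = 16 tbsp
sliced almonds: (3 tbsp + 2 tsp = 11/3 tbsp) × 3/2 ÷ 16 tbsp/cup × 108 g/cup ≈ 37 g
vegetable oil: 175 mL × 3/2 ÷ 240 mL/cup × 218 g/cup ≈ 238 g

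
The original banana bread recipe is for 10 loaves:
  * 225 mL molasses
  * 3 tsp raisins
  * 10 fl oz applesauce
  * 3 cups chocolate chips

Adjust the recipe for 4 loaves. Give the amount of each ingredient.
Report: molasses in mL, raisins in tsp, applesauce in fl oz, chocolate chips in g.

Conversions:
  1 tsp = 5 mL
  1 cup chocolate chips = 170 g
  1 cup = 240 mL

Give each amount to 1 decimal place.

molasses: 90.0 mL; raisins: 1.2 tsp; applesauce: 4.0 fl oz; chocolate chips: 204.0 g

Scaling factor: 4/10 = 2/5 = 0.4.
molasses: 225 mL × 2/5 = 90.0 mL
raisins: 3 tsp × 2/5 = 1.2 tsp
applesauce: 10 fl oz × 2/5 = 4.0 fl oz
chocolate chips: 3 cup × 2/5 × 170 g/cup = 204.0 g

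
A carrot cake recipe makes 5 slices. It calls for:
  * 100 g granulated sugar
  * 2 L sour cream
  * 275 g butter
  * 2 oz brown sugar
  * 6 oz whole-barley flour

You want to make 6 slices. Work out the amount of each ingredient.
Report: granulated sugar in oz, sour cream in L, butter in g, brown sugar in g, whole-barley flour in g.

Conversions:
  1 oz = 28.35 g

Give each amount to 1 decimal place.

granulated sugar: 4.2 oz; sour cream: 2.4 L; butter: 330.0 g; brown sugar: 68.0 g; whole-barley flour: 204.1 g

Scaling factor: 6/5 = 1.2.
granulated sugar: 100 g × 6/5 ÷ 28.35 g/oz ≈ 4.2 oz
sour cream: 2 L × 6/5 = 2.4 L
butter: 275 g × 6/5 = 330.0 g
brown sugar: 2 oz × 6/5 × 28.35 g/oz ≈ 68.0 g
whole-barley flour: 6 oz × 6/5 × 28.35 g/oz ≈ 204.1 g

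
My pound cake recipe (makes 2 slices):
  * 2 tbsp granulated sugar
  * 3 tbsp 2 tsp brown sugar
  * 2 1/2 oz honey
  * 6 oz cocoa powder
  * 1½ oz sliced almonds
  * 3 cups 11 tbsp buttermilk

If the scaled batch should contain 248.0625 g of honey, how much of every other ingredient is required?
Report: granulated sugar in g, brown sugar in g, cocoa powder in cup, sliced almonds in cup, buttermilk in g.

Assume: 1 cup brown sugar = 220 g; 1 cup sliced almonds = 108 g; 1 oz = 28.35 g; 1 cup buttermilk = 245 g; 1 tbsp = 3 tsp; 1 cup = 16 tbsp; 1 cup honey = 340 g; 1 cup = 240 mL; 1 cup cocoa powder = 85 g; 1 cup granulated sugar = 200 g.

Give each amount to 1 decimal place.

The original recipe has 70.875 g of honey, so the scaling factor is 248.0625 ÷ 70.875 = 7/2 = 3.5.
granulated sugar: 2 tbsp × 7/2 ÷ 16 tbsp/cup × 200 g/cup = 87.5 g
brown sugar: (3 tbsp + 2 tsp = 11/3 tbsp) × 7/2 ÷ 16 tbsp/cup × 220 g/cup ≈ 176.5 g
cocoa powder: 6 oz × 7/2 × 28.35 g/oz ÷ 85 g/cup ≈ 7.0 cup
sliced almonds: 1.5 oz × 7/2 × 28.35 g/oz ÷ 108 g/cup ≈ 1.4 cup
buttermilk: (3 cup + 11 tbsp = 3.6875 cup) × 7/2 × 245 g/cup ≈ 3162.0 g

granulated sugar: 87.5 g; brown sugar: 176.5 g; cocoa powder: 7.0 cup; sliced almonds: 1.4 cup; buttermilk: 3162.0 g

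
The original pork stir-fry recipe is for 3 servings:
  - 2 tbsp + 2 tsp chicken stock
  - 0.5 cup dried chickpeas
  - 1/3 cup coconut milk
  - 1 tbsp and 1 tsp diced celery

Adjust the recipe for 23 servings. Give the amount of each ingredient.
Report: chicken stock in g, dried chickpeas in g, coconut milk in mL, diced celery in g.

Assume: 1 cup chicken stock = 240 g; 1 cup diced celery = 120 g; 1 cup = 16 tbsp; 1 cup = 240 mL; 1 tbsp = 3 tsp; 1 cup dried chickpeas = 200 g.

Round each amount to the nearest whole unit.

Scaling factor: 23/3.
chicken stock: (2 tbsp + 2 tsp = 8/3 tbsp) × 23/3 ÷ 16 tbsp/cup × 240 g/cup ≈ 307 g
dried chickpeas: 0.5 cup × 23/3 × 200 g/cup ≈ 767 g
coconut milk: 1/3 cup × 23/3 × 240 mL/cup ≈ 613 mL
diced celery: (1 tbsp + 1 tsp = 4/3 tbsp) × 23/3 ÷ 16 tbsp/cup × 120 g/cup ≈ 77 g

chicken stock: 307 g; dried chickpeas: 767 g; coconut milk: 613 mL; diced celery: 77 g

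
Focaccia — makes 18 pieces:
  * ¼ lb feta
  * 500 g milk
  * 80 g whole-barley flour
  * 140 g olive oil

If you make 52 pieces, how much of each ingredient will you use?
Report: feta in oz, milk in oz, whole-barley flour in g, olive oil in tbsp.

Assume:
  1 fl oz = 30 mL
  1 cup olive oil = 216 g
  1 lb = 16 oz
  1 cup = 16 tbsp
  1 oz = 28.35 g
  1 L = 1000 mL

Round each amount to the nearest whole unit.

Scaling factor: 52/18 = 26/9.
feta: 0.25 lb × 26/9 × 16 oz/lb ≈ 12 oz
milk: 500 g × 26/9 ÷ 28.35 g/oz ≈ 51 oz
whole-barley flour: 80 g × 26/9 ≈ 231 g
olive oil: 140 g × 26/9 ÷ 216 g/cup × 16 tbsp/cup ≈ 30 tbsp

feta: 12 oz; milk: 51 oz; whole-barley flour: 231 g; olive oil: 30 tbsp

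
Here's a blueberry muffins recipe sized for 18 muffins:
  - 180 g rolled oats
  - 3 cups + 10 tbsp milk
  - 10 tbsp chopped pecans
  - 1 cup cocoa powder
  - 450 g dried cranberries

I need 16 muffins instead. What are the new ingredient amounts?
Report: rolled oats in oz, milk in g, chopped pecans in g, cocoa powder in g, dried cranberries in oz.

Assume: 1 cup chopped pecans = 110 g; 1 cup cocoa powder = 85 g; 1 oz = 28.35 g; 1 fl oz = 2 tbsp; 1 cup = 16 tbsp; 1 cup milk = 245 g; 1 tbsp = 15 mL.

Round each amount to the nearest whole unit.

Scaling factor: 16/18 = 8/9.
rolled oats: 180 g × 8/9 ÷ 28.35 g/oz ≈ 6 oz
milk: (3 cup + 10 tbsp = 3.625 cup) × 8/9 × 245 g/cup ≈ 789 g
chopped pecans: 10 tbsp × 8/9 ÷ 16 tbsp/cup × 110 g/cup ≈ 61 g
cocoa powder: 1 cup × 8/9 × 85 g/cup ≈ 76 g
dried cranberries: 450 g × 8/9 ÷ 28.35 g/oz ≈ 14 oz

rolled oats: 6 oz; milk: 789 g; chopped pecans: 61 g; cocoa powder: 76 g; dried cranberries: 14 oz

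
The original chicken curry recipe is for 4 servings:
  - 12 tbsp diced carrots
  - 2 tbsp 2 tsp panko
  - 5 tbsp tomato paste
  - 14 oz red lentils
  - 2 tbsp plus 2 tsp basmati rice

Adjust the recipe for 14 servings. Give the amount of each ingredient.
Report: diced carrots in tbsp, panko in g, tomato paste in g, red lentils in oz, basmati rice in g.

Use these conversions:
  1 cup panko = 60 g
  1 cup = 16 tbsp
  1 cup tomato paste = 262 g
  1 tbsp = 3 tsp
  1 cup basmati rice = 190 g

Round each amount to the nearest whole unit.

Scaling factor: 14/4 = 7/2 = 3.5.
diced carrots: 12 tbsp × 7/2 = 42 tbsp
panko: (2 tbsp + 2 tsp = 8/3 tbsp) × 7/2 ÷ 16 tbsp/cup × 60 g/cup = 35 g
tomato paste: 5 tbsp × 7/2 ÷ 16 tbsp/cup × 262 g/cup ≈ 287 g
red lentils: 14 oz × 7/2 = 49 oz
basmati rice: (2 tbsp + 2 tsp = 8/3 tbsp) × 7/2 ÷ 16 tbsp/cup × 190 g/cup ≈ 111 g

diced carrots: 42 tbsp; panko: 35 g; tomato paste: 287 g; red lentils: 49 oz; basmati rice: 111 g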